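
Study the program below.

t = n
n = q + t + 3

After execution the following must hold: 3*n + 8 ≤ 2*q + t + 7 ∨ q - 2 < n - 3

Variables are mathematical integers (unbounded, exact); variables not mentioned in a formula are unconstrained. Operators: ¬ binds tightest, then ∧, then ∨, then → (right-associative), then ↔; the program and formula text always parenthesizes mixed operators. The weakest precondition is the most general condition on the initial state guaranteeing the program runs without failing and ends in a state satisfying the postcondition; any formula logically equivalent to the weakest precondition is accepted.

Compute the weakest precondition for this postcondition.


Working backward. After the program, the postcondition 3*n + 8 ≤ 2*q + t + 7 ∨ q - 2 < n - 3 must hold; in canonical form it is 3*n ≤ 2*q + t - 1 ∨ q < n - 1.
Before n := q + t + 3: q + 2*t ≤ -10 ∨ t > -2
Before t := n: 2*n + q ≤ -10 ∨ n > -2
Answer: WP = 2*n + q ≤ -10 ∨ n > -2


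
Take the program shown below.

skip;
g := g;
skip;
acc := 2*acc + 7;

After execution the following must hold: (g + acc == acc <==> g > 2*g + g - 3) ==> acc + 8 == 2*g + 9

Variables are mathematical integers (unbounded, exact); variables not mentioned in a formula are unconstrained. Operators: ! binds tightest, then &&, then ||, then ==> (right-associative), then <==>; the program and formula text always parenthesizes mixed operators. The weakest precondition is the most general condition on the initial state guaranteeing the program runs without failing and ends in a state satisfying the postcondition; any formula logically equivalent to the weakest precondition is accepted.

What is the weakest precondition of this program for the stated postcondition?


Working backward. After the program, the postcondition (g + acc == acc <==> g > 2*g + g - 3) ==> acc + 8 == 2*g + 9 must hold; in canonical form it is (g == 0 <==> 2*g < 3) ==> acc == 2*g + 1.
Before acc := 2*acc + 7: (g == 0 <==> 2*g < 3) ==> 2*acc == 2*g - 6
Before skip: (g == 0 <==> 2*g < 3) ==> 2*acc == 2*g - 6
Before g := g: (g == 0 <==> 2*g < 3) ==> 2*acc == 2*g - 6
Before skip: (g == 0 <==> 2*g < 3) ==> 2*acc == 2*g - 6
Answer: WP = (g == 0 <==> 2*g < 3) ==> 2*acc == 2*g - 6


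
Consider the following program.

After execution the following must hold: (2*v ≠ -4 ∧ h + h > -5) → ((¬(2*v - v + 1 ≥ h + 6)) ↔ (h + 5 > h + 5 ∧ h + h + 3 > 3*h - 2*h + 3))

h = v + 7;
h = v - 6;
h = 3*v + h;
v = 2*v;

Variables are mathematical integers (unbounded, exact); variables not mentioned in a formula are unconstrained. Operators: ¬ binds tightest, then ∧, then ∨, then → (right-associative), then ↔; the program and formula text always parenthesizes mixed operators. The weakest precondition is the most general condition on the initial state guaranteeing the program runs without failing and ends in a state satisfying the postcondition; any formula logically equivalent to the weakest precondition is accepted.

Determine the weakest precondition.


Working backward. After the program, the postcondition (2*v ≠ -4 ∧ h + h > -5) → ((¬(2*v - v + 1 ≥ h + 6)) ↔ (h + 5 > h + 5 ∧ h + h + 3 > 3*h - 2*h + 3)) must hold; in canonical form it is (2*v ≠ -4 ∧ 2*h > -5) → v ≥ h + 5.
Before v := 2*v: (4*v ≠ -4 ∧ 2*h > -5) → 2*v ≥ h + 5
Before h := 3*v + h: (4*v ≠ -4 ∧ 2*h + 6*v > -5) → h + v ≤ -5
Before h := v - 6: (4*v ≠ -4 ∧ 8*v > 7) → 2*v ≤ 1
Before h := v + 7: (4*v ≠ -4 ∧ 8*v > 7) → 2*v ≤ 1
Answer: WP = (4*v ≠ -4 ∧ 8*v > 7) → 2*v ≤ 1


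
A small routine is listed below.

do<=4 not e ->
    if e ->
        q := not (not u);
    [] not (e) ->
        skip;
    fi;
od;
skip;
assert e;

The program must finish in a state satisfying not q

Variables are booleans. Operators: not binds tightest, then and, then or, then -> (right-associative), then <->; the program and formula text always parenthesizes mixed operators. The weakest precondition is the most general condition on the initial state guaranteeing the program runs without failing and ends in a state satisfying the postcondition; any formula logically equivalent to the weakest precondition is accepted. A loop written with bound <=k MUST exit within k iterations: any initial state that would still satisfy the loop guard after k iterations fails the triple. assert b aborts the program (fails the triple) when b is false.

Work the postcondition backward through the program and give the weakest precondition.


Working backward. After the program, not q must hold.
Before assert e: e and (not q)
Before skip: e and (not q)
Before the loop (bound <=4), unroll the exhaustion recursion (WP_0 = exit-now case; WP_j = one more guarded iteration, up to j = 4):
  WP_0: e and (not q)
  WP_1: ((not e) -> ((e -> (e and (not u))) and ((not e) -> (e and (not q))))) and (e -> (e and (not q)))
  WP_2: ((not e) -> ((e -> (((not e) -> ((e -> (e and (not u))) and ((not e) -> (e and (not u))))) and (e -> (e and (not u))))) and ((not e) -> (((not e) -> ((e -> (e and (not u))) and ((not e) -> (e and (not q))))) and (e -> (e and (not q))))))) and (e -> (e and (not q)))
  WP_3: ((not e) -> ((e -> (((not e) -> ((e -> (((not e) -> ((e -> (e and (not u))) and ((not e) -> (e and (not u))))) and (e -> (e and (not u))))) and ((not e) -> (((not e) -> ((e -> (e and (not u))) and ((not e) -> (e and (not u))))) and (e -> (e and (not u))))))) and (e -> (e and (not u))))) and ((not e) -> (((not e) -> ((e -> (((not e) -> ((e -> (e and (not u))) and ((not e) -> (e and (not u))))) and (e -> (e and (not u))))) and ((not e) -> (((not e) -> ((e -> (e and (not u))) and ((not e) -> (e and (not q))))) and (e -> (e and (not q))))))) and (e -> (e and (not q))))))) and (e -> (e and (not q)))
  WP_4: ((not e) -> ((e -> (((not e) -> ((e -> (((not e) -> ((e -> (((not e) -> ((e -> (e and (not u))) and ((not e) -> (e and (not u))))) and (e -> (e and (not u))))) and ((not e) -> (((not e) -> ((e -> (e and (not u))) and ((not e) -> (e and (not u))))) and (e -> (e and (not u))))))) and (e -> (e and (not u))))) and ((not e) -> (((not e) -> ((e -> (((not e) -> ((e -> (e and (not u))) and ((not e) -> (e and (not u))))) and (e -> (e and (not u))))) and ((not e) -> (((not e) -> ((e -> (e and (not u))) and ((not e) -> (e and (not u))))) and (e -> (e and (not u))))))) and (e -> (e and (not u))))))) and (e -> (e and (not u))))) and ((not e) -> (((not e) -> ((e -> (((not e) -> ((e -> (((not e) -> ((e -> (e and (not u))) and ((not e) -> (e and (not u))))) and (e -> (e and (not u))))) and ((not e) -> (((not e) -> ((e -> (e and (not u))) and ((not e) -> (e and (not u))))) and (e -> (e and (not u))))))) and (e -> (e and (not u))))) and ((not e) -> (((not e) -> ((e -> (((not e) -> ((e -> (e and (not u))) and ((not e) -> (e and (not u))))) and (e -> (e and (not u))))) and ((not e) -> (((not e) -> ((e -> (e and (not u))) and ((not e) -> (e and (not q))))) and (e -> (e and (not q))))))) and (e -> (e and (not q))))))) and (e -> (e and (not q))))))) and (e -> (e and (not q)))
So before the loop: ((not e) -> ((e -> (((not e) -> ((e -> (((not e) -> ((e -> (((not e) -> ((e -> (e and (not u))) and ((not e) -> (e and (not u))))) and (e -> (e and (not u))))) and ((not e) -> (((not e) -> ((e -> (e and (not u))) and ((not e) -> (e and (not u))))) and (e -> (e and (not u))))))) and (e -> (e and (not u))))) and ((not e) -> (((not e) -> ((e -> (((not e) -> ((e -> (e and (not u))) and ((not e) -> (e and (not u))))) and (e -> (e and (not u))))) and ((not e) -> (((not e) -> ((e -> (e and (not u))) and ((not e) -> (e and (not u))))) and (e -> (e and (not u))))))) and (e -> (e and (not u))))))) and (e -> (e and (not u))))) and ((not e) -> (((not e) -> ((e -> (((not e) -> ((e -> (((not e) -> ((e -> (e and (not u))) and ((not e) -> (e and (not u))))) and (e -> (e and (not u))))) and ((not e) -> (((not e) -> ((e -> (e and (not u))) and ((not e) -> (e and (not u))))) and (e -> (e and (not u))))))) and (e -> (e and (not u))))) and ((not e) -> (((not e) -> ((e -> (((not e) -> ((e -> (e and (not u))) and ((not e) -> (e and (not u))))) and (e -> (e and (not u))))) and ((not e) -> (((not e) -> ((e -> (e and (not u))) and ((not e) -> (e and (not q))))) and (e -> (e and (not q))))))) and (e -> (e and (not q))))))) and (e -> (e and (not q))))))) and (e -> (e and (not q)))
Answer: WP = ((not e) -> ((e -> (((not e) -> ((e -> (((not e) -> ((e -> (((not e) -> ((e -> (e and (not u))) and ((not e) -> (e and (not u))))) and (e -> (e and (not u))))) and ((not e) -> (((not e) -> ((e -> (e and (not u))) and ((not e) -> (e and (not u))))) and (e -> (e and (not u))))))) and (e -> (e and (not u))))) and ((not e) -> (((not e) -> ((e -> (((not e) -> ((e -> (e and (not u))) and ((not e) -> (e and (not u))))) and (e -> (e and (not u))))) and ((not e) -> (((not e) -> ((e -> (e and (not u))) and ((not e) -> (e and (not u))))) and (e -> (e and (not u))))))) and (e -> (e and (not u))))))) and (e -> (e and (not u))))) and ((not e) -> (((not e) -> ((e -> (((not e) -> ((e -> (((not e) -> ((e -> (e and (not u))) and ((not e) -> (e and (not u))))) and (e -> (e and (not u))))) and ((not e) -> (((not e) -> ((e -> (e and (not u))) and ((not e) -> (e and (not u))))) and (e -> (e and (not u))))))) and (e -> (e and (not u))))) and ((not e) -> (((not e) -> ((e -> (((not e) -> ((e -> (e and (not u))) and ((not e) -> (e and (not u))))) and (e -> (e and (not u))))) and ((not e) -> (((not e) -> ((e -> (e and (not u))) and ((not e) -> (e and (not q))))) and (e -> (e and (not q))))))) and (e -> (e and (not q))))))) and (e -> (e and (not q))))))) and (e -> (e and (not q)))


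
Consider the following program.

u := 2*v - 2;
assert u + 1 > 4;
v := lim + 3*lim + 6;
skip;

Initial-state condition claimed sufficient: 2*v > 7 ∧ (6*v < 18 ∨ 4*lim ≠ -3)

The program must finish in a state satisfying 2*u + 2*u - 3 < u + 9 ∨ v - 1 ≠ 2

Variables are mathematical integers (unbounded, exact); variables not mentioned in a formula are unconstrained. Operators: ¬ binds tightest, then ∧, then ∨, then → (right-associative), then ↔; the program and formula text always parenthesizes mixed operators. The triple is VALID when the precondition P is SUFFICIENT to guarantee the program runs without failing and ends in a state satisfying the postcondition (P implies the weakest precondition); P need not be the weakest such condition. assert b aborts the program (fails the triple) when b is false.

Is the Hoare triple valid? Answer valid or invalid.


Working backward. After the program, the postcondition 2*u + 2*u - 3 < u + 9 ∨ v - 1 ≠ 2 must hold; in canonical form it is 3*u < 12 ∨ v ≠ 3.
Before skip: 3*u < 12 ∨ v ≠ 3
Before v := lim + 3*lim + 6: 3*u < 12 ∨ 4*lim ≠ -3
Before assert u + 1 > 4: u > 3 ∧ (3*u < 12 ∨ 4*lim ≠ -3)
Before u := 2*v - 2: 2*v > 5 ∧ (6*v < 18 ∨ 4*lim ≠ -3)
The weakest precondition is 2*v > 5 ∧ (6*v < 18 ∨ 4*lim ≠ -3).
Check whether 2*v > 7 ∧ (6*v < 18 ∨ 4*lim ≠ -3) implies it.
Every state satisfying the precondition satisfies the weakest precondition: the implication holds.
Answer: valid


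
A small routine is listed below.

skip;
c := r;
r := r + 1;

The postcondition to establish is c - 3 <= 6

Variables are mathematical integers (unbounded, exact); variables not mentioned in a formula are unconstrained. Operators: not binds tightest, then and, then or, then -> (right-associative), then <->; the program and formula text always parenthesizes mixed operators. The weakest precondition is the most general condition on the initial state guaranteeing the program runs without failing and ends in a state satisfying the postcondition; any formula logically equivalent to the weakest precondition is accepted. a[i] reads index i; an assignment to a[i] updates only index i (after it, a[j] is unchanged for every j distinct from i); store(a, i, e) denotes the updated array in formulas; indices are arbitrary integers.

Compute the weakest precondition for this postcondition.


Working backward. After the program, the postcondition c - 3 <= 6 must hold; in canonical form it is c <= 9.
Before r := r + 1: c <= 9
Before c := r: r <= 9
Before skip: r <= 9
Answer: WP = r <= 9


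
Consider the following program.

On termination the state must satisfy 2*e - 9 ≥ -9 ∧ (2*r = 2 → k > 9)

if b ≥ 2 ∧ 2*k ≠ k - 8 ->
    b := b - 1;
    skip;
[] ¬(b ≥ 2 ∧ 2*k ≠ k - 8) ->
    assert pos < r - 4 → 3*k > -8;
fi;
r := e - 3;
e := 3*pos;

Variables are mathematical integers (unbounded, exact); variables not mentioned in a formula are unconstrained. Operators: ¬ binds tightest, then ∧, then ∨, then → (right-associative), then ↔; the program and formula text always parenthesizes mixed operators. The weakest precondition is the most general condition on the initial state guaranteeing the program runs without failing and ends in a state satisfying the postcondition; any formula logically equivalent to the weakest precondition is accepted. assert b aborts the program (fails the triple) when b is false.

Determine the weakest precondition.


Working backward. After the program, the postcondition 2*e - 9 ≥ -9 ∧ (2*r = 2 → k > 9) must hold; in canonical form it is 2*e ≥ 0 ∧ (2*r = 2 → k > 9).
Before e := 3*pos: 6*pos ≥ 0 ∧ (2*r = 2 → k > 9)
Before r := e - 3: 6*pos ≥ 0 ∧ (2*e = 8 → k > 9)
Then branch requires 6*pos ≥ 0 ∧ (2*e = 8 → k > 9); else branch requires (pos < r - 4 → 3*k > -8) ∧ 6*pos ≥ 0 ∧ (2*e = 8 → k > 9).
Before the if: ((b ≥ 2 ∧ k ≠ -8) → (6*pos ≥ 0 ∧ (2*e = 8 → k > 9))) ∧ ((¬(b ≥ 2 ∧ k ≠ -8)) → ((pos < r - 4 → 3*k > -8) ∧ 6*pos ≥ 0 ∧ (2*e = 8 → k > 9)))
Answer: WP = ((b ≥ 2 ∧ k ≠ -8) → (6*pos ≥ 0 ∧ (2*e = 8 → k > 9))) ∧ ((¬(b ≥ 2 ∧ k ≠ -8)) → ((pos < r - 4 → 3*k > -8) ∧ 6*pos ≥ 0 ∧ (2*e = 8 → k > 9)))


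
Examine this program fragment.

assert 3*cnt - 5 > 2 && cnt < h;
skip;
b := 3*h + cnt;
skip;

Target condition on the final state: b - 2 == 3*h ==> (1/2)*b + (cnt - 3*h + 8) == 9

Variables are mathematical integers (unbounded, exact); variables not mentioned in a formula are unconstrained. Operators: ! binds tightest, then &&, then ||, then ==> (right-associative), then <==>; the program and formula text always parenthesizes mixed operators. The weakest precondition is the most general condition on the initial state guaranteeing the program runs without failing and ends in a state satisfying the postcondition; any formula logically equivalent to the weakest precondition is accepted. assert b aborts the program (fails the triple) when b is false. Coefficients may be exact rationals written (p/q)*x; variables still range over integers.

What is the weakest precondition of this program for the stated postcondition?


Working backward. After the program, the postcondition b - 2 == 3*h ==> (1/2)*b + (cnt - 3*h + 8) == 9 must hold; in canonical form it is b == 3*h + 2 ==> (1/2)*b + cnt == 3*h + 1.
Before skip: b == 3*h + 2 ==> (1/2)*b + cnt == 3*h + 1
Before b := 3*h + cnt: cnt == 2 ==> (3/2)*cnt == (3/2)*h + 1
Before skip: cnt == 2 ==> (3/2)*cnt == (3/2)*h + 1
Before assert 3*cnt - 5 > 2 && cnt < h: 3*cnt > 7 && cnt < h && (cnt == 2 ==> (3/2)*cnt == (3/2)*h + 1)
Answer: WP = 3*cnt > 7 && cnt < h && (cnt == 2 ==> (3/2)*cnt == (3/2)*h + 1)


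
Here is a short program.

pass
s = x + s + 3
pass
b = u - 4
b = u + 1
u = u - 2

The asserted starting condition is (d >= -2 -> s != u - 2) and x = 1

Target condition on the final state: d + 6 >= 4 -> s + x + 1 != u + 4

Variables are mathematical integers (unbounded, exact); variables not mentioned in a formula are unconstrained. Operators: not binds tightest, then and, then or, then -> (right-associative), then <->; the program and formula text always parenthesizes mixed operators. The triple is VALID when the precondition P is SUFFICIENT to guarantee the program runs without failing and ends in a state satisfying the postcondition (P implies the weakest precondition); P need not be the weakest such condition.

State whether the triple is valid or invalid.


Working backward. After the program, the postcondition d + 6 >= 4 -> s + x + 1 != u + 4 must hold; in canonical form it is d >= -2 -> s + x != u + 3.
Before u := u - 2: d >= -2 -> s + x != u + 1
Before b := u + 1: d >= -2 -> s + x != u + 1
Before b := u - 4: d >= -2 -> s + x != u + 1
Before skip: d >= -2 -> s + x != u + 1
Before s := x + s + 3: d >= -2 -> s + 2*x != u - 2
Before skip: d >= -2 -> s + 2*x != u - 2
The weakest precondition is d >= -2 -> s + 2*x != u - 2.
Check whether (d >= -2 -> s != u - 2) and x = 1 implies it.
Countermodel: at the initial state d = -2, s = 0, u = 4, x = 1, the precondition holds but the weakest precondition fails.
Answer: invalid


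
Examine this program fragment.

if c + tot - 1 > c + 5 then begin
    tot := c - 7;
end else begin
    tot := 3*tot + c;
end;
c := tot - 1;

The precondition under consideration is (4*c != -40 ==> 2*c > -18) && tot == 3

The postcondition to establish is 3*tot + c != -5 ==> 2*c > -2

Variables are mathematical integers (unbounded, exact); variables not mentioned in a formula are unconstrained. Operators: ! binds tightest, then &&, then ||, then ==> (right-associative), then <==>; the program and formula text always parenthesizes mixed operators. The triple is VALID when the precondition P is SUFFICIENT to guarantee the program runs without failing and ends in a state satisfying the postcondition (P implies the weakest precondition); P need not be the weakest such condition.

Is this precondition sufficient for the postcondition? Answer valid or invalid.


Working backward. After the program, the postcondition 3*tot + c != -5 ==> 2*c > -2 must hold; in canonical form it is c + 3*tot != -5 ==> 2*c > -2.
Before c := tot - 1: 4*tot != -4 ==> 2*tot > 0
Then branch requires 4*c != 24 ==> 2*c > 14; else branch requires 4*c + 12*tot != -4 ==> 2*c + 6*tot > 0.
Before the if: (tot > 6 ==> (4*c != 24 ==> 2*c > 14)) && ((!(tot > 6)) ==> (4*c + 12*tot != -4 ==> 2*c + 6*tot > 0))
The weakest precondition is (tot > 6 ==> (4*c != 24 ==> 2*c > 14)) && ((!(tot > 6)) ==> (4*c + 12*tot != -4 ==> 2*c + 6*tot > 0)).
Check whether (4*c != -40 ==> 2*c > -18) && tot == 3 implies it.
Every state satisfying the precondition satisfies the weakest precondition: the implication holds.
Answer: valid


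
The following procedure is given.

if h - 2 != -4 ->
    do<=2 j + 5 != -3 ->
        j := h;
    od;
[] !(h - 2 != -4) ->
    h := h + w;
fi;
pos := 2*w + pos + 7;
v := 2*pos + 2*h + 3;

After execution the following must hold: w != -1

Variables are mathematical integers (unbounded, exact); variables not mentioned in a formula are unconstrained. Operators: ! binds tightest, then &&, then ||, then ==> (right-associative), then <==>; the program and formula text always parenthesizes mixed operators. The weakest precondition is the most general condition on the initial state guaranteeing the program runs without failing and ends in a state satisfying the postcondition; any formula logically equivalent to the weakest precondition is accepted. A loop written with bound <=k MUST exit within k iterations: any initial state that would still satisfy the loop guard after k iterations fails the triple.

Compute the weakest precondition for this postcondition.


Working backward. After the program, w != -1 must hold.
Before v := 2*pos + 2*h + 3: w != -1
Before pos := 2*w + pos + 7: w != -1
Then branch requires (j != -8 ==> ((h != -8 ==> ((!(h != -8)) && w != -1)) && ((!(h != -8)) ==> w != -1))) && ((!(j != -8)) ==> w != -1); else branch requires w != -1.
Before the if: (h != -2 ==> ((j != -8 ==> ((h != -8 ==> ((!(h != -8)) && w != -1)) && ((!(h != -8)) ==> w != -1))) && ((!(j != -8)) ==> w != -1))) && ((!(h != -2)) ==> w != -1)
Answer: WP = (h != -2 ==> ((j != -8 ==> ((h != -8 ==> ((!(h != -8)) && w != -1)) && ((!(h != -8)) ==> w != -1))) && ((!(j != -8)) ==> w != -1))) && ((!(h != -2)) ==> w != -1)


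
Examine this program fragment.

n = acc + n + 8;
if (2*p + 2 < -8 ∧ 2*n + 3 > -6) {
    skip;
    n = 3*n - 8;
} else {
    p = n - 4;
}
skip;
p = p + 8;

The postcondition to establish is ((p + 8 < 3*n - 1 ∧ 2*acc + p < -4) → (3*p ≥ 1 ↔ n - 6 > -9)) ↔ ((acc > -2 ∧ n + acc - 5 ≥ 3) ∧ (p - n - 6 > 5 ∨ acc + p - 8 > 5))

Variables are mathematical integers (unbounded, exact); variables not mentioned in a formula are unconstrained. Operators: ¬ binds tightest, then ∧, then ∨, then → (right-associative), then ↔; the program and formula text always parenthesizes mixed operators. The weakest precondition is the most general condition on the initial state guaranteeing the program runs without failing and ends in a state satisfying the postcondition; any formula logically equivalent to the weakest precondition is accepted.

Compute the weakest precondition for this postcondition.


Working backward. After the program, the postcondition ((p + 8 < 3*n - 1 ∧ 2*acc + p < -4) → (3*p ≥ 1 ↔ n - 6 > -9)) ↔ ((acc > -2 ∧ n + acc - 5 ≥ 3) ∧ (p - n - 6 > 5 ∨ acc + p - 8 > 5)) must hold; in canonical form it is ((p < 3*n - 9 ∧ 2*acc + p < -4) → (3*p ≥ 1 ↔ n > -3)) ↔ (acc > -2 ∧ acc + n ≥ 8 ∧ (p > n + 11 ∨ acc + p > 13)).
Before p := p + 8: ((p < 3*n - 17 ∧ 2*acc + p < -12) → (3*p ≥ -23 ↔ n > -3)) ↔ (acc > -2 ∧ acc + n ≥ 8 ∧ (p > n + 3 ∨ acc + p > 5))
Before skip: ((p < 3*n - 17 ∧ 2*acc + p < -12) → (3*p ≥ -23 ↔ n > -3)) ↔ (acc > -2 ∧ acc + n ≥ 8 ∧ (p > n + 3 ∨ acc + p > 5))
Then branch requires ((p < 9*n - 41 ∧ 2*acc + p < -12) → (3*p ≥ -23 ↔ 3*n > 5)) ↔ (acc > -2 ∧ acc + 3*n ≥ 16 ∧ (p > 3*n - 5 ∨ acc + p > 5)); else branch requires ((2*n > 13 ∧ 2*acc + n < -8) → (3*n ≥ -11 ↔ n > -3)) ↔ (acc > -2 ∧ acc + n ≥ 8 ∧ acc + n > 9).
Before the if: ((2*p < -10 ∧ 2*n > -9) → (((p < 9*n - 41 ∧ 2*acc + p < -12) → (3*p ≥ -23 ↔ 3*n > 5)) ↔ (acc > -2 ∧ acc + 3*n ≥ 16 ∧ (p > 3*n - 5 ∨ acc + p > 5)))) ∧ ((¬(2*p < -10 ∧ 2*n > -9)) → (((2*n > 13 ∧ 2*acc + n < -8) → (3*n ≥ -11 ↔ n > -3)) ↔ (acc > -2 ∧ acc + n ≥ 8 ∧ acc + n > 9)))
Before n := acc + n + 8: ((2*p < -10 ∧ 2*acc + 2*n > -25) → (((p < 9*acc + 9*n + 31 ∧ 2*acc + p < -12) → (3*p ≥ -23 ↔ 3*acc + 3*n > -19)) ↔ (acc > -2 ∧ 4*acc + 3*n ≥ -8 ∧ (p > 3*acc + 3*n + 19 ∨ acc + p > 5)))) ∧ ((¬(2*p < -10 ∧ 2*acc + 2*n > -25)) → (((2*acc + 2*n > -3 ∧ 3*acc + n < -16) → (3*acc + 3*n ≥ -35 ↔ acc + n > -11)) ↔ (acc > -2 ∧ 2*acc + n ≥ 0 ∧ 2*acc + n > 1)))
Answer: WP = ((2*p < -10 ∧ 2*acc + 2*n > -25) → (((p < 9*acc + 9*n + 31 ∧ 2*acc + p < -12) → (3*p ≥ -23 ↔ 3*acc + 3*n > -19)) ↔ (acc > -2 ∧ 4*acc + 3*n ≥ -8 ∧ (p > 3*acc + 3*n + 19 ∨ acc + p > 5)))) ∧ ((¬(2*p < -10 ∧ 2*acc + 2*n > -25)) → (((2*acc + 2*n > -3 ∧ 3*acc + n < -16) → (3*acc + 3*n ≥ -35 ↔ acc + n > -11)) ↔ (acc > -2 ∧ 2*acc + n ≥ 0 ∧ 2*acc + n > 1)))


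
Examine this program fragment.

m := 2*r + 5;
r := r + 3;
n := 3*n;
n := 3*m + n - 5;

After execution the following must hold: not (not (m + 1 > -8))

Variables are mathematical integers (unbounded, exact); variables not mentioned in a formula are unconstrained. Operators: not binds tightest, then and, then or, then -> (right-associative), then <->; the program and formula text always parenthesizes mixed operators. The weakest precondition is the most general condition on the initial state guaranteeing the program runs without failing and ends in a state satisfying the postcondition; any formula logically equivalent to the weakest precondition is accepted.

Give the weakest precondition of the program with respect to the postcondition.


Working backward. After the program, the postcondition not (not (m + 1 > -8)) must hold; in canonical form it is m > -9.
Before n := 3*m + n - 5: m > -9
Before n := 3*n: m > -9
Before r := r + 3: m > -9
Before m := 2*r + 5: 2*r > -14
Answer: WP = 2*r > -14


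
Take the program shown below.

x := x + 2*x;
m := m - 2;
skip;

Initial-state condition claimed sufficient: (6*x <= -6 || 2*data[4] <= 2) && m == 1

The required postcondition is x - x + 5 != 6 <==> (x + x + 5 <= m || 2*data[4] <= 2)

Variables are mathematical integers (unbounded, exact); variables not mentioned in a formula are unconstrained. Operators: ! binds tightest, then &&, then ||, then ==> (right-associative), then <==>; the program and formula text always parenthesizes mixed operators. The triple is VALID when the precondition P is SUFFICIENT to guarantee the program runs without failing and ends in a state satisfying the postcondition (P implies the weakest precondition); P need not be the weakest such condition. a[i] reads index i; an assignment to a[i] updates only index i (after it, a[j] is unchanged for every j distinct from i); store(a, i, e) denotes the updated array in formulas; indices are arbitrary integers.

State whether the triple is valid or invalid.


Working backward. After the program, the postcondition x - x + 5 != 6 <==> (x + x + 5 <= m || 2*data[4] <= 2) must hold; in canonical form it is 2*x <= m - 5 || 2*data[4] <= 2.
Before skip: 2*x <= m - 5 || 2*data[4] <= 2
Before m := m - 2: 2*x <= m - 7 || 2*data[4] <= 2
Before x := x + 2*x: 6*x <= m - 7 || 2*data[4] <= 2
The weakest precondition is 6*x <= m - 7 || 2*data[4] <= 2.
Check whether (6*x <= -6 || 2*data[4] <= 2) && m == 1 implies it.
Every state satisfying the precondition satisfies the weakest precondition: the implication holds.
Answer: valid


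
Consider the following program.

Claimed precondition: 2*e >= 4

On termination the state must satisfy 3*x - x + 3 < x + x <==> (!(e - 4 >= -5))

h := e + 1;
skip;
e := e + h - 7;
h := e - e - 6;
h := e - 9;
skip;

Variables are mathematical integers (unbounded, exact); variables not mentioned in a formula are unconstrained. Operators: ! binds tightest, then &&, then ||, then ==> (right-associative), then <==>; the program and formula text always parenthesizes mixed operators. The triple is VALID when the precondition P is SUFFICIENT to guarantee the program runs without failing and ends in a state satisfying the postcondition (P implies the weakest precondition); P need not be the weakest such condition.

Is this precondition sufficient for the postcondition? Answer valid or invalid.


Working backward. After the program, the postcondition 3*x - x + 3 < x + x <==> (!(e - 4 >= -5)) must hold; in canonical form it is e >= -1.
Before skip: e >= -1
Before h := e - 9: e >= -1
Before h := e - e - 6: e >= -1
Before e := e + h - 7: e + h >= 6
Before skip: e + h >= 6
Before h := e + 1: 2*e >= 5
The weakest precondition is 2*e >= 5.
Check whether 2*e >= 4 implies it.
Countermodel: at the initial state e = 2, the precondition holds but the weakest precondition fails.
Answer: invalid


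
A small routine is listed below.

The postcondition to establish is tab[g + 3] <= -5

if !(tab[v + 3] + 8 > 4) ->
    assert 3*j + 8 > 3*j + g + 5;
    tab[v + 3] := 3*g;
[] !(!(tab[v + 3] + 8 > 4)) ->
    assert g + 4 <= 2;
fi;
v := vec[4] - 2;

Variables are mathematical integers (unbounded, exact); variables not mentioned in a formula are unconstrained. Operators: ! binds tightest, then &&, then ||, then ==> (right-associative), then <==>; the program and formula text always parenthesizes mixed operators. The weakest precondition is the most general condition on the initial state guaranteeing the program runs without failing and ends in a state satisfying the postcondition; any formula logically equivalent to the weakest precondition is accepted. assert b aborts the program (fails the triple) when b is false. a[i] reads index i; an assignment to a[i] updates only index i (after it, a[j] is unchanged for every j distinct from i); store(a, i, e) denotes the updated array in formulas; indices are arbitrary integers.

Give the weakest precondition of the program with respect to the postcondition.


Working backward. After the program, tab[g + 3] <= -5 must hold.
Before v := vec[4] - 2: tab[g + 3] <= -5
Then branch requires g < 3 && store(tab, v + 3, 3*g)[g + 3] <= -5; else branch requires g <= -2 && tab[g + 3] <= -5.
Before the if: ((!(tab[v + 3] > -4)) ==> (g < 3 && store(tab, v + 3, 3*g)[g + 3] <= -5)) && (tab[v + 3] > -4 ==> (g <= -2 && tab[g + 3] <= -5))
Answer: WP = ((!(tab[v + 3] > -4)) ==> (g < 3 && store(tab, v + 3, 3*g)[g + 3] <= -5)) && (tab[v + 3] > -4 ==> (g <= -2 && tab[g + 3] <= -5))


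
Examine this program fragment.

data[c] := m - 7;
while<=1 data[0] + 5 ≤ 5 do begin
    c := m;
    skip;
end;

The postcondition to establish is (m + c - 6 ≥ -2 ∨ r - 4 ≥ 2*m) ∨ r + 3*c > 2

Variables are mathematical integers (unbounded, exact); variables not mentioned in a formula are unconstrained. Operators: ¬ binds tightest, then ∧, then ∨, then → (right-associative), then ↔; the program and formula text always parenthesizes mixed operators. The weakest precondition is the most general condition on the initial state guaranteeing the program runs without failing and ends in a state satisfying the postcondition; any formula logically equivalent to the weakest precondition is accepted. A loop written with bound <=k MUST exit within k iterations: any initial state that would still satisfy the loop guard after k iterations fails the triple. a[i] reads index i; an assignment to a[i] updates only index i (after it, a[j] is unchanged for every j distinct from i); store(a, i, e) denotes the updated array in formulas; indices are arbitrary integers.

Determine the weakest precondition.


Working backward. After the program, the postcondition (m + c - 6 ≥ -2 ∨ r - 4 ≥ 2*m) ∨ r + 3*c > 2 must hold; in canonical form it is c + m ≥ 4 ∨ r ≥ 2*m + 4 ∨ 3*c + r > 2.
Before the loop (bound <=1), unroll the exhaustion recursion (WP_0 = exit-now case; WP_j = one more guarded iteration, up to j = 1):
  WP_0: (¬(data[0] ≤ 0)) ∧ (c + m ≥ 4 ∨ r ≥ 2*m + 4 ∨ 3*c + r > 2)
  WP_1: (data[0] ≤ 0 → ((¬(data[0] ≤ 0)) ∧ (2*m ≥ 4 ∨ r ≥ 2*m + 4 ∨ 3*m + r > 2))) ∧ ((¬(data[0] ≤ 0)) → (c + m ≥ 4 ∨ r ≥ 2*m + 4 ∨ 3*c + r > 2))
So before the loop: (data[0] ≤ 0 → ((¬(data[0] ≤ 0)) ∧ (2*m ≥ 4 ∨ r ≥ 2*m + 4 ∨ 3*m + r > 2))) ∧ ((¬(data[0] ≤ 0)) → (c + m ≥ 4 ∨ r ≥ 2*m + 4 ∨ 3*c + r > 2))
Before data[c] := m - 7: (store(data, c, m - 7)[0] ≤ 0 → ((¬(store(data, c, m - 7)[0] ≤ 0)) ∧ (2*m ≥ 4 ∨ r ≥ 2*m + 4 ∨ 3*m + r > 2))) ∧ ((¬(store(data, c, m - 7)[0] ≤ 0)) → (c + m ≥ 4 ∨ r ≥ 2*m + 4 ∨ 3*c + r > 2))
Answer: WP = (store(data, c, m - 7)[0] ≤ 0 → ((¬(store(data, c, m - 7)[0] ≤ 0)) ∧ (2*m ≥ 4 ∨ r ≥ 2*m + 4 ∨ 3*m + r > 2))) ∧ ((¬(store(data, c, m - 7)[0] ≤ 0)) → (c + m ≥ 4 ∨ r ≥ 2*m + 4 ∨ 3*c + r > 2))


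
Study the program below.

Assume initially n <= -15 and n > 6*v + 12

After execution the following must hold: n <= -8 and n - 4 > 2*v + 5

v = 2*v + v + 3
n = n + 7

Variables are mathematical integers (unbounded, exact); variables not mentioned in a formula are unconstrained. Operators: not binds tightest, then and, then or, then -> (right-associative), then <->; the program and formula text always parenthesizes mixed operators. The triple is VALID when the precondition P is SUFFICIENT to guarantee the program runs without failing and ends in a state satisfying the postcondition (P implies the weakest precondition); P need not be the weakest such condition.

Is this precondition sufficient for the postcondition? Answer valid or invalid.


Working backward. After the program, the postcondition n <= -8 and n - 4 > 2*v + 5 must hold; in canonical form it is n <= -8 and n > 2*v + 9.
Before n := n + 7: n <= -15 and n > 2*v + 2
Before v := 2*v + v + 3: n <= -15 and n > 6*v + 8
The weakest precondition is n <= -15 and n > 6*v + 8.
Check whether n <= -15 and n > 6*v + 12 implies it.
Every state satisfying the precondition satisfies the weakest precondition: the implication holds.
Answer: valid


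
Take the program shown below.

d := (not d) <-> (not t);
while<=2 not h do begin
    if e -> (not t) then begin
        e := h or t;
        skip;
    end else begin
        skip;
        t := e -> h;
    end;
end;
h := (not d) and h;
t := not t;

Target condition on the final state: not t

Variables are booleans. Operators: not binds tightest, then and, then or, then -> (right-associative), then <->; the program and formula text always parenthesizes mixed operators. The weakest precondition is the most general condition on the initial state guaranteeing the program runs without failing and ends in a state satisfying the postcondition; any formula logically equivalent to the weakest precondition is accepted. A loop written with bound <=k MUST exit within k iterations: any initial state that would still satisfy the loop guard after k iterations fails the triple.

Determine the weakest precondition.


Working backward. After the program, not t must hold.
Before t := not t: t
Before h := (not d) and h: t
Before the loop (bound <=2), unroll the exhaustion recursion (WP_0 = exit-now case; WP_j = one more guarded iteration, up to j = 2):
  WP_0: h and t
  WP_1: ((not h) -> (((e -> (not t)) -> (h and t)) and ((not (e -> (not t))) -> (h and (e -> h))))) and (h -> t)
  WP_2: ((not h) -> (((e -> (not t)) -> (((not h) -> ((((h or t) -> (not t)) -> (h and t)) and ((not ((h or t) -> (not t))) -> (h and ((h or t) -> h))))) and (h -> t))) and ((not (e -> (not t))) -> (((not h) -> (((e -> (not (e -> h))) -> (h and (e -> h))) and ((not (e -> (not (e -> h)))) -> (h and (e -> h))))) and (h -> (e -> h)))))) and (h -> t)
So before the loop: ((not h) -> (((e -> (not t)) -> (((not h) -> ((((h or t) -> (not t)) -> (h and t)) and ((not ((h or t) -> (not t))) -> (h and ((h or t) -> h))))) and (h -> t))) and ((not (e -> (not t))) -> (((not h) -> (((e -> (not (e -> h))) -> (h and (e -> h))) and ((not (e -> (not (e -> h)))) -> (h and (e -> h))))) and (h -> (e -> h)))))) and (h -> t)
Before d := (not d) <-> (not t): ((not h) -> (((e -> (not t)) -> (((not h) -> ((((h or t) -> (not t)) -> (h and t)) and ((not ((h or t) -> (not t))) -> (h and ((h or t) -> h))))) and (h -> t))) and ((not (e -> (not t))) -> (((not h) -> (((e -> (not (e -> h))) -> (h and (e -> h))) and ((not (e -> (not (e -> h)))) -> (h and (e -> h))))) and (h -> (e -> h)))))) and (h -> t)
Answer: WP = ((not h) -> (((e -> (not t)) -> (((not h) -> ((((h or t) -> (not t)) -> (h and t)) and ((not ((h or t) -> (not t))) -> (h and ((h or t) -> h))))) and (h -> t))) and ((not (e -> (not t))) -> (((not h) -> (((e -> (not (e -> h))) -> (h and (e -> h))) and ((not (e -> (not (e -> h)))) -> (h and (e -> h))))) and (h -> (e -> h)))))) and (h -> t)


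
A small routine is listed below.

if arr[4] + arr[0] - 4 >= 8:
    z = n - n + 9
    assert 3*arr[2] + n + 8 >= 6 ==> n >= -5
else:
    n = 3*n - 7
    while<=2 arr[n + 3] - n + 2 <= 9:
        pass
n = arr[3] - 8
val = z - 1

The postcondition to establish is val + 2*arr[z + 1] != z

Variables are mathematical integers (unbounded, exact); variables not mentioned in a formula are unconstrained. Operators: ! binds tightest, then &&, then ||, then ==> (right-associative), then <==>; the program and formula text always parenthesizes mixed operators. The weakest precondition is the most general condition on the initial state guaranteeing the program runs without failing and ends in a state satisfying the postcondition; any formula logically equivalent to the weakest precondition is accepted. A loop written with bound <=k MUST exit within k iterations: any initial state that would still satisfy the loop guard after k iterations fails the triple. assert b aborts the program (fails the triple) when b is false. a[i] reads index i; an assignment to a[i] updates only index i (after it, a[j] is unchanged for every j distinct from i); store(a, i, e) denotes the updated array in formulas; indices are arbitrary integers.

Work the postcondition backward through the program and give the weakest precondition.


Working backward. After the program, the postcondition val + 2*arr[z + 1] != z must hold; in canonical form it is 2*arr[z + 1] + val != z.
Before val := z - 1: 2*arr[z + 1] != 1
Before n := arr[3] - 8: 2*arr[z + 1] != 1
Then branch requires (3*arr[2] + n >= -2 ==> n >= -5) && 2*arr[10] != 1; else branch requires (arr[3*n - 4] <= 3*n ==> ((arr[3*n - 4] <= 3*n ==> ((!(arr[3*n - 4] <= 3*n)) && 2*arr[z + 1] != 1)) && ((!(arr[3*n - 4] <= 3*n)) ==> 2*arr[z + 1] != 1))) && ((!(arr[3*n - 4] <= 3*n)) ==> 2*arr[z + 1] != 1).
Before the if: (arr[0] + arr[4] >= 12 ==> ((3*arr[2] + n >= -2 ==> n >= -5) && 2*arr[10] != 1)) && ((!(arr[0] + arr[4] >= 12)) ==> ((arr[3*n - 4] <= 3*n ==> ((arr[3*n - 4] <= 3*n ==> ((!(arr[3*n - 4] <= 3*n)) && 2*arr[z + 1] != 1)) && ((!(arr[3*n - 4] <= 3*n)) ==> 2*arr[z + 1] != 1))) && ((!(arr[3*n - 4] <= 3*n)) ==> 2*arr[z + 1] != 1)))
Answer: WP = (arr[0] + arr[4] >= 12 ==> ((3*arr[2] + n >= -2 ==> n >= -5) && 2*arr[10] != 1)) && ((!(arr[0] + arr[4] >= 12)) ==> ((arr[3*n - 4] <= 3*n ==> ((arr[3*n - 4] <= 3*n ==> ((!(arr[3*n - 4] <= 3*n)) && 2*arr[z + 1] != 1)) && ((!(arr[3*n - 4] <= 3*n)) ==> 2*arr[z + 1] != 1))) && ((!(arr[3*n - 4] <= 3*n)) ==> 2*arr[z + 1] != 1)))


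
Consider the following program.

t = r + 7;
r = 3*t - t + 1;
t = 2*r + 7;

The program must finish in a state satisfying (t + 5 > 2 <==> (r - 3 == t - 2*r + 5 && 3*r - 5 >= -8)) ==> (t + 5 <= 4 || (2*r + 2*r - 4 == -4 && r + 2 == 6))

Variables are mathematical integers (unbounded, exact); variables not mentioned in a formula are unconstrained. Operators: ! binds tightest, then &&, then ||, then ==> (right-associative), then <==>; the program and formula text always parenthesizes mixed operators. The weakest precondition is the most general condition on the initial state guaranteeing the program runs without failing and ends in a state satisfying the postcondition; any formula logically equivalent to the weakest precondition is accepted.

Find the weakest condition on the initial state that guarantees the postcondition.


Working backward. After the program, the postcondition (t + 5 > 2 <==> (r - 3 == t - 2*r + 5 && 3*r - 5 >= -8)) ==> (t + 5 <= 4 || (2*r + 2*r - 4 == -4 && r + 2 == 6)) must hold; in canonical form it is (t > -3 <==> (3*r == t + 8 && 3*r >= -3)) ==> (t <= -1 || (4*r == 0 && r == 4)).
Before t := 2*r + 7: (2*r > -10 <==> (r == 15 && 3*r >= -3)) ==> (2*r <= -8 || (4*r == 0 && r == 4))
Before r := 3*t - t + 1: (4*t > -12 <==> (2*t == 14 && 6*t >= -6)) ==> (4*t <= -10 || (8*t == -4 && 2*t == 3))
Before t := r + 7: (4*r > -40 <==> (2*r == 0 && 6*r >= -48)) ==> (4*r <= -38 || (8*r == -60 && 2*r == -11))
Answer: WP = (4*r > -40 <==> (2*r == 0 && 6*r >= -48)) ==> (4*r <= -38 || (8*r == -60 && 2*r == -11))


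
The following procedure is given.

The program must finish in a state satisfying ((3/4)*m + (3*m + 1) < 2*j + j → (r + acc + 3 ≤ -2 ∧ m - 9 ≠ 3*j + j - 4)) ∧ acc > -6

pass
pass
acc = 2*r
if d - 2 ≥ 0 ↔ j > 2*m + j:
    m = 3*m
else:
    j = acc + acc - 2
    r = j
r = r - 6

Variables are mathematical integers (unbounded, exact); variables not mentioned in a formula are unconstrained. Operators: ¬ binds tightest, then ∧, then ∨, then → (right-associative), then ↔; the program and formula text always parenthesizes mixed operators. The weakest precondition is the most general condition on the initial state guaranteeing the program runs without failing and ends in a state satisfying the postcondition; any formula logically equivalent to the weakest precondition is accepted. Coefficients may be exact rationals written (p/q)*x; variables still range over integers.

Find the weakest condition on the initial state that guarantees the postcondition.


Working backward. After the program, the postcondition ((3/4)*m + (3*m + 1) < 2*j + j → (r + acc + 3 ≤ -2 ∧ m - 9 ≠ 3*j + j - 4)) ∧ acc > -6 must hold; in canonical form it is ((15/4)*m < 3*j - 1 → (acc + r ≤ -5 ∧ m ≠ 4*j + 5)) ∧ acc > -6.
Before r := r - 6: ((15/4)*m < 3*j - 1 → (acc + r ≤ 1 ∧ m ≠ 4*j + 5)) ∧ acc > -6
Then branch requires ((45/4)*m < 3*j - 1 → (acc + r ≤ 1 ∧ 3*m ≠ 4*j + 5)) ∧ acc > -6; else branch requires ((15/4)*m < 6*acc - 7 → (3*acc ≤ 3 ∧ m ≠ 8*acc - 3)) ∧ acc > -6.
Before the if: ((d ≥ 2 ↔ 2*m < 0) → (((45/4)*m < 3*j - 1 → (acc + r ≤ 1 ∧ 3*m ≠ 4*j + 5)) ∧ acc > -6)) ∧ ((¬(d ≥ 2 ↔ 2*m < 0)) → (((15/4)*m < 6*acc - 7 → (3*acc ≤ 3 ∧ m ≠ 8*acc - 3)) ∧ acc > -6))
Before acc := 2*r: ((d ≥ 2 ↔ 2*m < 0) → (((45/4)*m < 3*j - 1 → (3*r ≤ 1 ∧ 3*m ≠ 4*j + 5)) ∧ 2*r > -6)) ∧ ((¬(d ≥ 2 ↔ 2*m < 0)) → (((15/4)*m < 12*r - 7 → (6*r ≤ 3 ∧ m ≠ 16*r - 3)) ∧ 2*r > -6))
Before skip: ((d ≥ 2 ↔ 2*m < 0) → (((45/4)*m < 3*j - 1 → (3*r ≤ 1 ∧ 3*m ≠ 4*j + 5)) ∧ 2*r > -6)) ∧ ((¬(d ≥ 2 ↔ 2*m < 0)) → (((15/4)*m < 12*r - 7 → (6*r ≤ 3 ∧ m ≠ 16*r - 3)) ∧ 2*r > -6))
Before skip: ((d ≥ 2 ↔ 2*m < 0) → (((45/4)*m < 3*j - 1 → (3*r ≤ 1 ∧ 3*m ≠ 4*j + 5)) ∧ 2*r > -6)) ∧ ((¬(d ≥ 2 ↔ 2*m < 0)) → (((15/4)*m < 12*r - 7 → (6*r ≤ 3 ∧ m ≠ 16*r - 3)) ∧ 2*r > -6))
Answer: WP = ((d ≥ 2 ↔ 2*m < 0) → (((45/4)*m < 3*j - 1 → (3*r ≤ 1 ∧ 3*m ≠ 4*j + 5)) ∧ 2*r > -6)) ∧ ((¬(d ≥ 2 ↔ 2*m < 0)) → (((15/4)*m < 12*r - 7 → (6*r ≤ 3 ∧ m ≠ 16*r - 3)) ∧ 2*r > -6))
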